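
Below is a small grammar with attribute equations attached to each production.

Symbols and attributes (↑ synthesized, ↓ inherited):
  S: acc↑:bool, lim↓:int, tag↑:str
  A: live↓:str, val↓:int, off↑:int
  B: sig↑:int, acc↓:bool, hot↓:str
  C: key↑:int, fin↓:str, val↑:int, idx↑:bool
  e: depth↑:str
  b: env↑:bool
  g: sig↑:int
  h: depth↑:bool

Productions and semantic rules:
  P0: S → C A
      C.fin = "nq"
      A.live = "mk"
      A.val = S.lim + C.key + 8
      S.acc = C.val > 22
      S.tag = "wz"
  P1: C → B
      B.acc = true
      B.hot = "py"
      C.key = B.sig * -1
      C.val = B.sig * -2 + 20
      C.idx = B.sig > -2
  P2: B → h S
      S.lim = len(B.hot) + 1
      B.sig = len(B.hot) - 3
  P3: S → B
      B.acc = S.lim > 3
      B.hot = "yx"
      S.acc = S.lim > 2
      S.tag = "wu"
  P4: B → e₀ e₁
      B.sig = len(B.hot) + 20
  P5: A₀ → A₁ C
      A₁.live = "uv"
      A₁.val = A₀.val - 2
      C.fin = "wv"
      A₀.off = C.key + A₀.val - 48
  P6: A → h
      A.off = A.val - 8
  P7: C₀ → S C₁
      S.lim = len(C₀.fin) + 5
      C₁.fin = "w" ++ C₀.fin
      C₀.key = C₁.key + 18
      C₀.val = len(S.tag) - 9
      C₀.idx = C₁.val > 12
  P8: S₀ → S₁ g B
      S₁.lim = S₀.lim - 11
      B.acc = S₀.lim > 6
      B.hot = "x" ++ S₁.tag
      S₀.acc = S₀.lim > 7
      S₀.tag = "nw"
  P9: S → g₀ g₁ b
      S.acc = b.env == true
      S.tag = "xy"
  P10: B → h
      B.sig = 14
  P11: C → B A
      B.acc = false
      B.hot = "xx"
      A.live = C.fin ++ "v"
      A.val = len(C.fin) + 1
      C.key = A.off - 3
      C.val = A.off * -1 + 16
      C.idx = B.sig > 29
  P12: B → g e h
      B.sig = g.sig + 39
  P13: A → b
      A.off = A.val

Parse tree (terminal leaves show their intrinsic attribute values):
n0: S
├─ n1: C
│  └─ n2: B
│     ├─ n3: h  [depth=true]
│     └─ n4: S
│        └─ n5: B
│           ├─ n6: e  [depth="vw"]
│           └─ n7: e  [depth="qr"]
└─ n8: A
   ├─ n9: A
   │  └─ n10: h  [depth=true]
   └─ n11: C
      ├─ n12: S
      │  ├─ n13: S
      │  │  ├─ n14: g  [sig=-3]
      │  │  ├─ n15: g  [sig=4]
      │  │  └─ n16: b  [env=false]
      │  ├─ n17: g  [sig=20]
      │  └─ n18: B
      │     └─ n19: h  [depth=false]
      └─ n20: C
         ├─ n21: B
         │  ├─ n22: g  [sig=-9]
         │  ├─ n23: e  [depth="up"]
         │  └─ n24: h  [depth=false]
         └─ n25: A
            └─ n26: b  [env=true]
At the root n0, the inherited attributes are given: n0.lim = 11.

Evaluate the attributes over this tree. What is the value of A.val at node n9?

1. n0.lim = 11  [given at root]
2. n1.fin = "nq"  ["nq"]
3. n2.acc = true  [true]
4. n2.hot = "py"  ["py"]
5. n3.depth = true  [terminal]
6. n4.lim = 3  [len(B.hot) + 1]
7. n5.acc = false  [S.lim > 3]
8. n5.hot = "yx"  ["yx"]
9. n6.depth = "vw"  [terminal]
10. n7.depth = "qr"  [terminal]
11. n5.sig = 22  [len(B.hot) + 20]
12. n4.acc = true  [S.lim > 2]
13. n4.tag = "wu"  ["wu"]
14. n2.sig = -1  [len(B.hot) - 3]
15. n1.key = 1  [B.sig * -1]
16. n1.val = 22  [B.sig * -2 + 20]
17. n1.idx = true  [B.sig > -2]
18. n8.live = "mk"  ["mk"]
19. n8.val = 20  [S.lim + C.key + 8]
20. n9.live = "uv"  ["uv"]
21. n9.val = 18  [A₀.val - 2]
22. n10.depth = true  [terminal]
23. n9.off = 10  [A.val - 8]
24. n11.fin = "wv"  ["wv"]
25. n12.lim = 7  [len(C₀.fin) + 5]
26. n13.lim = -4  [S₀.lim - 11]
27. n14.sig = -3  [terminal]
28. n15.sig = 4  [terminal]
29. n16.env = false  [terminal]
30. n13.acc = false  [b.env == true]
31. n13.tag = "xy"  ["xy"]
32. n17.sig = 20  [terminal]
33. n18.acc = true  [S₀.lim > 6]
34. n18.hot = "xxy"  ["x" ++ S₁.tag]
35. n19.depth = false  [terminal]
36. n18.sig = 14  [14]
37. n12.acc = false  [S₀.lim > 7]
38. n12.tag = "nw"  ["nw"]
39. n20.fin = "wwv"  ["w" ++ C₀.fin]
40. n21.acc = false  [false]
41. n21.hot = "xx"  ["xx"]
42. n22.sig = -9  [terminal]
43. n23.depth = "up"  [terminal]
44. n24.depth = false  [terminal]
45. n21.sig = 30  [g.sig + 39]
46. n25.live = "wwvv"  [C.fin ++ "v"]
47. n25.val = 4  [len(C.fin) + 1]
48. n26.env = true  [terminal]
49. n25.off = 4  [A.val]
50. n20.key = 1  [A.off - 3]
51. n20.val = 12  [A.off * -1 + 16]
52. n20.idx = true  [B.sig > 29]
53. n11.key = 19  [C₁.key + 18]
54. n11.val = -7  [len(S.tag) - 9]
55. n11.idx = false  [C₁.val > 12]
56. n8.off = -9  [C.key + A₀.val - 48]
57. n0.acc = false  [C.val > 22]
58. n0.tag = "wz"  ["wz"]

18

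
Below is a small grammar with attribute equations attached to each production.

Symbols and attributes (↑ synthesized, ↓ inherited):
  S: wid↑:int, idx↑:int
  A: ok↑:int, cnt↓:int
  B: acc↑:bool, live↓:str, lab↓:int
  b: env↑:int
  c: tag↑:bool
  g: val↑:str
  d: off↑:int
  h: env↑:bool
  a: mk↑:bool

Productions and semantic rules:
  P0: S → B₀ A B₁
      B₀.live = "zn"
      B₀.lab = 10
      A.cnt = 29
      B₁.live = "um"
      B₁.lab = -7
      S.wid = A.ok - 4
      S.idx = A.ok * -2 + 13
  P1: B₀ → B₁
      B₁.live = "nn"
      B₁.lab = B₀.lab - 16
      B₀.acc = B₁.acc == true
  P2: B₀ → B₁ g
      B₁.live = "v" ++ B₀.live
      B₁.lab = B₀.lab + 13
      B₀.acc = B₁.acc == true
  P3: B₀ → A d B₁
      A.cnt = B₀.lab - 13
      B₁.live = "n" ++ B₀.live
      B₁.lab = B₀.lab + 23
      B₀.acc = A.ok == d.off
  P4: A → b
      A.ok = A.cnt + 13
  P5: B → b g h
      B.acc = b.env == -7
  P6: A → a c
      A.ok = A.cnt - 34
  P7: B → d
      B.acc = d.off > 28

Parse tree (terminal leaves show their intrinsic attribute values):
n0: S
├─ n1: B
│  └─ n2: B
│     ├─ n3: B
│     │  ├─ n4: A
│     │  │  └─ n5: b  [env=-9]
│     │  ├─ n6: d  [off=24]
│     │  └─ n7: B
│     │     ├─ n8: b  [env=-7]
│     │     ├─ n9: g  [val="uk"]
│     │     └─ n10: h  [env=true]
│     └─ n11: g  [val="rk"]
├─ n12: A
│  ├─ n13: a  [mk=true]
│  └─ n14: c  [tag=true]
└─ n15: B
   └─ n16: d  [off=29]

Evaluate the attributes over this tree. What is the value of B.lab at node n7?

30

1. n1.live = "zn"  ["zn"]
2. n1.lab = 10  [10]
3. n2.live = "nn"  ["nn"]
4. n2.lab = -6  [B₀.lab - 16]
5. n3.live = "vnn"  ["v" ++ B₀.live]
6. n3.lab = 7  [B₀.lab + 13]
7. n4.cnt = -6  [B₀.lab - 13]
8. n5.env = -9  [terminal]
9. n4.ok = 7  [A.cnt + 13]
10. n6.off = 24  [terminal]
11. n7.live = "nvnn"  ["n" ++ B₀.live]
12. n7.lab = 30  [B₀.lab + 23]
13. n8.env = -7  [terminal]
14. n9.val = "uk"  [terminal]
15. n10.env = true  [terminal]
16. n7.acc = true  [b.env == -7]
17. n3.acc = false  [A.ok == d.off]
18. n11.val = "rk"  [terminal]
19. n2.acc = false  [B₁.acc == true]
20. n1.acc = false  [B₁.acc == true]
21. n12.cnt = 29  [29]
22. n13.mk = true  [terminal]
23. n14.tag = true  [terminal]
24. n12.ok = -5  [A.cnt - 34]
25. n15.live = "um"  ["um"]
26. n15.lab = -7  [-7]
27. n16.off = 29  [terminal]
28. n15.acc = true  [d.off > 28]
29. n0.wid = -9  [A.ok - 4]
30. n0.idx = 23  [A.ok * -2 + 13]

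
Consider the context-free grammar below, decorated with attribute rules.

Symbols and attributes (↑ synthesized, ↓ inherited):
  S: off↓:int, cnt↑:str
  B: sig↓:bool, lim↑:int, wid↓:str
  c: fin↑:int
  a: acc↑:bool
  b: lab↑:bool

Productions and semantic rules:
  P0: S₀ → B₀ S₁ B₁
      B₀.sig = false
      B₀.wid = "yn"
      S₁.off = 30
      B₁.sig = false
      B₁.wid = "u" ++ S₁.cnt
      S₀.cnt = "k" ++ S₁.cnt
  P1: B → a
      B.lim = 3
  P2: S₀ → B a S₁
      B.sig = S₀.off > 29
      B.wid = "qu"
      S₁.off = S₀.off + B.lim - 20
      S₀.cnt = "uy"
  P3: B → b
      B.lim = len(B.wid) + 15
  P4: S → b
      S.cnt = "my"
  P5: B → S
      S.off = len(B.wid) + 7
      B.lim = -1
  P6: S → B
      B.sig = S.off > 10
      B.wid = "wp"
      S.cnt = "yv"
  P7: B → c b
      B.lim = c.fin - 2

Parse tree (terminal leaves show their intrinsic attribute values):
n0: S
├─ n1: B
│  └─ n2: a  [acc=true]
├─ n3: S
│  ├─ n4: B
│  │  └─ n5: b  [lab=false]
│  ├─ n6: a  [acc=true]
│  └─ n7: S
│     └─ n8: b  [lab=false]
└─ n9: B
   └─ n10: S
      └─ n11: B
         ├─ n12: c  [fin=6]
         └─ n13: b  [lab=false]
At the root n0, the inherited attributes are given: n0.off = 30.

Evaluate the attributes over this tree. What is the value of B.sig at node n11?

false

1. n0.off = 30  [given at root]
2. n1.sig = false  [false]
3. n1.wid = "yn"  ["yn"]
4. n2.acc = true  [terminal]
5. n1.lim = 3  [3]
6. n3.off = 30  [30]
7. n4.sig = true  [S₀.off > 29]
8. n4.wid = "qu"  ["qu"]
9. n5.lab = false  [terminal]
10. n4.lim = 17  [len(B.wid) + 15]
11. n6.acc = true  [terminal]
12. n7.off = 27  [S₀.off + B.lim - 20]
13. n8.lab = false  [terminal]
14. n7.cnt = "my"  ["my"]
15. n3.cnt = "uy"  ["uy"]
16. n9.sig = false  [false]
17. n9.wid = "uuy"  ["u" ++ S₁.cnt]
18. n10.off = 10  [len(B.wid) + 7]
19. n11.sig = false  [S.off > 10]
20. n11.wid = "wp"  ["wp"]
21. n12.fin = 6  [terminal]
22. n13.lab = false  [terminal]
23. n11.lim = 4  [c.fin - 2]
24. n10.cnt = "yv"  ["yv"]
25. n9.lim = -1  [-1]
26. n0.cnt = "kuy"  ["k" ++ S₁.cnt]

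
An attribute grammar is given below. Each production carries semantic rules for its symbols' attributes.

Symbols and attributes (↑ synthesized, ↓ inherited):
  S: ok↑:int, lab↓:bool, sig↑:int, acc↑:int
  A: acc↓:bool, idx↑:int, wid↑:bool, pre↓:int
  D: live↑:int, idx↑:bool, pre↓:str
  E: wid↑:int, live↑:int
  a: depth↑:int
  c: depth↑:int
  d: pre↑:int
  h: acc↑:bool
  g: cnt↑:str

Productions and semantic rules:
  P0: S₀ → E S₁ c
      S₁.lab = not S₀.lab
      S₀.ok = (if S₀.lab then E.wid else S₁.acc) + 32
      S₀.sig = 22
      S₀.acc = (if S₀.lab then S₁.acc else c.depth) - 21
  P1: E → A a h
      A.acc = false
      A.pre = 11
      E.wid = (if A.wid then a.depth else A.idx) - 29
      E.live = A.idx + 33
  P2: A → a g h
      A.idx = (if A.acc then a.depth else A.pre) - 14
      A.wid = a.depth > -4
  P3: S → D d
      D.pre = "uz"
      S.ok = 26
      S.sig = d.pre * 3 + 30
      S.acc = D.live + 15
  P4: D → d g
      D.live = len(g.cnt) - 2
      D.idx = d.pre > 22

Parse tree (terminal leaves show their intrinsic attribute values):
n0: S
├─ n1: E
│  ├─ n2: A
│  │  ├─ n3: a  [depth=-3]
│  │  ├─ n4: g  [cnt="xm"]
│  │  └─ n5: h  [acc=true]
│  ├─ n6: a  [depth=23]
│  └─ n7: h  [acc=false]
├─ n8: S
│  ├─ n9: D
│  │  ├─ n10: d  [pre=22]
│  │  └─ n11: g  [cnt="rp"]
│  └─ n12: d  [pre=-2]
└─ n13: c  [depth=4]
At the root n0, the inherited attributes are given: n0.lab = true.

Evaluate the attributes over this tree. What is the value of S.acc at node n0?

-6

1. n0.lab = true  [given at root]
2. n2.acc = false  [false]
3. n2.pre = 11  [11]
4. n3.depth = -3  [terminal]
5. n4.cnt = "xm"  [terminal]
6. n5.acc = true  [terminal]
7. n2.idx = -3  [(if A.acc then a.depth else A.pre) - 14]
8. n2.wid = true  [a.depth > -4]
9. n6.depth = 23  [terminal]
10. n7.acc = false  [terminal]
11. n1.wid = -6  [(if A.wid then a.depth else A.idx) - 29]
12. n1.live = 30  [A.idx + 33]
13. n8.lab = false  [not S₀.lab]
14. n9.pre = "uz"  ["uz"]
15. n10.pre = 22  [terminal]
16. n11.cnt = "rp"  [terminal]
17. n9.live = 0  [len(g.cnt) - 2]
18. n9.idx = false  [d.pre > 22]
19. n12.pre = -2  [terminal]
20. n8.ok = 26  [26]
21. n8.sig = 24  [d.pre * 3 + 30]
22. n8.acc = 15  [D.live + 15]
23. n13.depth = 4  [terminal]
24. n0.ok = 26  [(if S₀.lab then E.wid else S₁.acc) + 32]
25. n0.sig = 22  [22]
26. n0.acc = -6  [(if S₀.lab then S₁.acc else c.depth) - 21]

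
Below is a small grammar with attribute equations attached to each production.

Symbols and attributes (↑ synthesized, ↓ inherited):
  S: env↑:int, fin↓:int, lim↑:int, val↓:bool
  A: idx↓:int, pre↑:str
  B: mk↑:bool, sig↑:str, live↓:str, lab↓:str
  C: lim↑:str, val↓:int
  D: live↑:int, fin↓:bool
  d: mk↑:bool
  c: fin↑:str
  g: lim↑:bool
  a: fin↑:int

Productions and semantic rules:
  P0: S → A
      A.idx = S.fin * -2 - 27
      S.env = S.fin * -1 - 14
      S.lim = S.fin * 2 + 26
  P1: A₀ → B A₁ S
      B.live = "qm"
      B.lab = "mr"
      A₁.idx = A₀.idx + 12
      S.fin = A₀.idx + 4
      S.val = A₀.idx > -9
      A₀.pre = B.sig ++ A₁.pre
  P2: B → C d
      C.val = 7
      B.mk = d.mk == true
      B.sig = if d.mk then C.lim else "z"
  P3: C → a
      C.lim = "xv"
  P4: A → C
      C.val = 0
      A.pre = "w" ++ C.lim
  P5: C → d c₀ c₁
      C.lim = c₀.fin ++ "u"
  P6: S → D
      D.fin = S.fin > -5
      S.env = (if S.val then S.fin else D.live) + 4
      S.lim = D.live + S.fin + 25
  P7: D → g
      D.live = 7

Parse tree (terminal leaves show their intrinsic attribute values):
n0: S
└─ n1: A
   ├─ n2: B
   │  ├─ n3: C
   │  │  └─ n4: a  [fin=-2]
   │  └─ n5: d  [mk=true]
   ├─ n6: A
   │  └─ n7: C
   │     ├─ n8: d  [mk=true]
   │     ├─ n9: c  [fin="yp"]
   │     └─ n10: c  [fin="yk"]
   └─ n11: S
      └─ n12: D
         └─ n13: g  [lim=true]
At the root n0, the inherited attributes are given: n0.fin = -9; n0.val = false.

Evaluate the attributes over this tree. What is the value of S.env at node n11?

11

1. n0.fin = -9  [given at root]
2. n0.val = false  [given at root]
3. n1.idx = -9  [S.fin * -2 - 27]
4. n2.live = "qm"  ["qm"]
5. n2.lab = "mr"  ["mr"]
6. n3.val = 7  [7]
7. n4.fin = -2  [terminal]
8. n3.lim = "xv"  ["xv"]
9. n5.mk = true  [terminal]
10. n2.mk = true  [d.mk == true]
11. n2.sig = "xv"  [if d.mk then C.lim else "z"]
12. n6.idx = 3  [A₀.idx + 12]
13. n7.val = 0  [0]
14. n8.mk = true  [terminal]
15. n9.fin = "yp"  [terminal]
16. n10.fin = "yk"  [terminal]
17. n7.lim = "ypu"  [c₀.fin ++ "u"]
18. n6.pre = "wypu"  ["w" ++ C.lim]
19. n11.fin = -5  [A₀.idx + 4]
20. n11.val = false  [A₀.idx > -9]
21. n12.fin = false  [S.fin > -5]
22. n13.lim = true  [terminal]
23. n12.live = 7  [7]
24. n11.env = 11  [(if S.val then S.fin else D.live) + 4]
25. n11.lim = 27  [D.live + S.fin + 25]
26. n1.pre = "xvwypu"  [B.sig ++ A₁.pre]
27. n0.env = -5  [S.fin * -1 - 14]
28. n0.lim = 8  [S.fin * 2 + 26]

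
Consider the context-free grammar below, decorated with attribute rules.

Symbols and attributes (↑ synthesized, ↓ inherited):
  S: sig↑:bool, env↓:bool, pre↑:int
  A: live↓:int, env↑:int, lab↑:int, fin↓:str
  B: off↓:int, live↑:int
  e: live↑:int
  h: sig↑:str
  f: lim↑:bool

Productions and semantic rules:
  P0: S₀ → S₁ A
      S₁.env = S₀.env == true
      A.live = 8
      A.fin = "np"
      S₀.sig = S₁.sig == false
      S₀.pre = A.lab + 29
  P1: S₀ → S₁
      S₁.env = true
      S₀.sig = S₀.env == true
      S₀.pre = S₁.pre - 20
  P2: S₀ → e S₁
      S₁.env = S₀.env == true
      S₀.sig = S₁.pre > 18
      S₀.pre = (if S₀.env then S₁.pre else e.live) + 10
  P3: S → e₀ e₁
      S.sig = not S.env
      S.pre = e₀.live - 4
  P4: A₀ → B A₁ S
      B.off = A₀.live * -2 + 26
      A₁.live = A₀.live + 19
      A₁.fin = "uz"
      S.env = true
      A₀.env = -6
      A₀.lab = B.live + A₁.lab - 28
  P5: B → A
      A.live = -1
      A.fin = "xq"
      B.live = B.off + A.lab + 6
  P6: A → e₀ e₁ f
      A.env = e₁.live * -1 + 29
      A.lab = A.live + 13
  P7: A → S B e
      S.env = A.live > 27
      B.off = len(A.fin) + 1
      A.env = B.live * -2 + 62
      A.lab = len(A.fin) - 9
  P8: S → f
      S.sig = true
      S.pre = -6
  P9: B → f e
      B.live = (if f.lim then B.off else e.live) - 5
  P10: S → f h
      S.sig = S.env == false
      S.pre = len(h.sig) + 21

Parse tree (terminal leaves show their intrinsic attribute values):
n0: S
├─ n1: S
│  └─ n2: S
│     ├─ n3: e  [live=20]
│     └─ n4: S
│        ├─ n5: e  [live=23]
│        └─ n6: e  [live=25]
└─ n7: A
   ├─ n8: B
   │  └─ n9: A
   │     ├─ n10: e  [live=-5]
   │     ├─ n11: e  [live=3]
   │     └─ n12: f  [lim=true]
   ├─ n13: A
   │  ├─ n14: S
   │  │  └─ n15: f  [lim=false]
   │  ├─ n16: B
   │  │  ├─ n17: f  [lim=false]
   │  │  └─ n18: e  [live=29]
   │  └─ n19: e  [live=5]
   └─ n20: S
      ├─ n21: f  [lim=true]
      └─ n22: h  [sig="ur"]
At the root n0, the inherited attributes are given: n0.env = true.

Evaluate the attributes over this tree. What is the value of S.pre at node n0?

1. n0.env = true  [given at root]
2. n1.env = true  [S₀.env == true]
3. n2.env = true  [true]
4. n3.live = 20  [terminal]
5. n4.env = true  [S₀.env == true]
6. n5.live = 23  [terminal]
7. n6.live = 25  [terminal]
8. n4.sig = false  [not S.env]
9. n4.pre = 19  [e₀.live - 4]
10. n2.sig = true  [S₁.pre > 18]
11. n2.pre = 29  [(if S₀.env then S₁.pre else e.live) + 10]
12. n1.sig = true  [S₀.env == true]
13. n1.pre = 9  [S₁.pre - 20]
14. n7.live = 8  [8]
15. n7.fin = "np"  ["np"]
16. n8.off = 10  [A₀.live * -2 + 26]
17. n9.live = -1  [-1]
18. n9.fin = "xq"  ["xq"]
19. n10.live = -5  [terminal]
20. n11.live = 3  [terminal]
21. n12.lim = true  [terminal]
22. n9.env = 26  [e₁.live * -1 + 29]
23. n9.lab = 12  [A.live + 13]
24. n8.live = 28  [B.off + A.lab + 6]
25. n13.live = 27  [A₀.live + 19]
26. n13.fin = "uz"  ["uz"]
27. n14.env = false  [A.live > 27]
28. n15.lim = false  [terminal]
29. n14.sig = true  [true]
30. n14.pre = -6  [-6]
31. n16.off = 3  [len(A.fin) + 1]
32. n17.lim = false  [terminal]
33. n18.live = 29  [terminal]
34. n16.live = 24  [(if f.lim then B.off else e.live) - 5]
35. n19.live = 5  [terminal]
36. n13.env = 14  [B.live * -2 + 62]
37. n13.lab = -7  [len(A.fin) - 9]
38. n20.env = true  [true]
39. n21.lim = true  [terminal]
40. n22.sig = "ur"  [terminal]
41. n20.sig = false  [S.env == false]
42. n20.pre = 23  [len(h.sig) + 21]
43. n7.env = -6  [-6]
44. n7.lab = -7  [B.live + A₁.lab - 28]
45. n0.sig = false  [S₁.sig == false]
46. n0.pre = 22  [A.lab + 29]

22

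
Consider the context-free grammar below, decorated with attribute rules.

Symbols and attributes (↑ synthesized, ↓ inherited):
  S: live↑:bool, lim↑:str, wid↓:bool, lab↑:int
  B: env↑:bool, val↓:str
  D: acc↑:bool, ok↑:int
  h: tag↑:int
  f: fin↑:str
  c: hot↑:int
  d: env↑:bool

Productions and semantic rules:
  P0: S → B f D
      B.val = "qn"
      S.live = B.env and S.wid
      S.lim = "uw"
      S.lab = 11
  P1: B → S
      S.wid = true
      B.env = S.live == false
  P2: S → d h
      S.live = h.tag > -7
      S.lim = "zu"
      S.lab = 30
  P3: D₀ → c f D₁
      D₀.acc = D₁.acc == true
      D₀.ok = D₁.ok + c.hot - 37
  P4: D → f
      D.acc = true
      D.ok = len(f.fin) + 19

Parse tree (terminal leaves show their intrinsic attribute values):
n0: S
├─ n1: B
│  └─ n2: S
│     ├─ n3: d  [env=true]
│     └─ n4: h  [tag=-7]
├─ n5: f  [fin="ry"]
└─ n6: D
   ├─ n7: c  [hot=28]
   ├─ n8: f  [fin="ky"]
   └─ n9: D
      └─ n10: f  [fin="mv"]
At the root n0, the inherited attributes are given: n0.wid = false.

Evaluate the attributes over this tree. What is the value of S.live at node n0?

false

1. n0.wid = false  [given at root]
2. n1.val = "qn"  ["qn"]
3. n2.wid = true  [true]
4. n3.env = true  [terminal]
5. n4.tag = -7  [terminal]
6. n2.live = false  [h.tag > -7]
7. n2.lim = "zu"  ["zu"]
8. n2.lab = 30  [30]
9. n1.env = true  [S.live == false]
10. n5.fin = "ry"  [terminal]
11. n7.hot = 28  [terminal]
12. n8.fin = "ky"  [terminal]
13. n10.fin = "mv"  [terminal]
14. n9.acc = true  [true]
15. n9.ok = 21  [len(f.fin) + 19]
16. n6.acc = true  [D₁.acc == true]
17. n6.ok = 12  [D₁.ok + c.hot - 37]
18. n0.live = false  [B.env and S.wid]
19. n0.lim = "uw"  ["uw"]
20. n0.lab = 11  [11]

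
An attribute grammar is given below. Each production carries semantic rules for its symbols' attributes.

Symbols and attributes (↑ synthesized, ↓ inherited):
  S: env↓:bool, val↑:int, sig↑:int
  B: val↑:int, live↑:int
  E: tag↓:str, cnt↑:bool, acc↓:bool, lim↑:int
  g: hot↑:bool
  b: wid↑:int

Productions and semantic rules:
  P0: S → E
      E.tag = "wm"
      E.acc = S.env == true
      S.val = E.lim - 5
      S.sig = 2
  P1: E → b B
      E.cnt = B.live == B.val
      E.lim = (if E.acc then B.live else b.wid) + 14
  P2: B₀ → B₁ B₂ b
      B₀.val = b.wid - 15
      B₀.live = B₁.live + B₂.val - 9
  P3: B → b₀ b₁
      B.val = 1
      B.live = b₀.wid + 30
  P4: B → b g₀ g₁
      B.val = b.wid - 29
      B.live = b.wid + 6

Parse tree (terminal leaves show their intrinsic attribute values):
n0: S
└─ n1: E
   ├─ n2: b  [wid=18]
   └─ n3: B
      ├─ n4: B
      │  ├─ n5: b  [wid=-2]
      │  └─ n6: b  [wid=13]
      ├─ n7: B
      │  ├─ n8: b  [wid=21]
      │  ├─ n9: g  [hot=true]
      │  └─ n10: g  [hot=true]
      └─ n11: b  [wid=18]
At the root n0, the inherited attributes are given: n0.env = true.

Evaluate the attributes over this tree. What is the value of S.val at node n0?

20

1. n0.env = true  [given at root]
2. n1.tag = "wm"  ["wm"]
3. n1.acc = true  [S.env == true]
4. n2.wid = 18  [terminal]
5. n5.wid = -2  [terminal]
6. n6.wid = 13  [terminal]
7. n4.val = 1  [1]
8. n4.live = 28  [b₀.wid + 30]
9. n8.wid = 21  [terminal]
10. n9.hot = true  [terminal]
11. n10.hot = true  [terminal]
12. n7.val = -8  [b.wid - 29]
13. n7.live = 27  [b.wid + 6]
14. n11.wid = 18  [terminal]
15. n3.val = 3  [b.wid - 15]
16. n3.live = 11  [B₁.live + B₂.val - 9]
17. n1.cnt = false  [B.live == B.val]
18. n1.lim = 25  [(if E.acc then B.live else b.wid) + 14]
19. n0.val = 20  [E.lim - 5]
20. n0.sig = 2  [2]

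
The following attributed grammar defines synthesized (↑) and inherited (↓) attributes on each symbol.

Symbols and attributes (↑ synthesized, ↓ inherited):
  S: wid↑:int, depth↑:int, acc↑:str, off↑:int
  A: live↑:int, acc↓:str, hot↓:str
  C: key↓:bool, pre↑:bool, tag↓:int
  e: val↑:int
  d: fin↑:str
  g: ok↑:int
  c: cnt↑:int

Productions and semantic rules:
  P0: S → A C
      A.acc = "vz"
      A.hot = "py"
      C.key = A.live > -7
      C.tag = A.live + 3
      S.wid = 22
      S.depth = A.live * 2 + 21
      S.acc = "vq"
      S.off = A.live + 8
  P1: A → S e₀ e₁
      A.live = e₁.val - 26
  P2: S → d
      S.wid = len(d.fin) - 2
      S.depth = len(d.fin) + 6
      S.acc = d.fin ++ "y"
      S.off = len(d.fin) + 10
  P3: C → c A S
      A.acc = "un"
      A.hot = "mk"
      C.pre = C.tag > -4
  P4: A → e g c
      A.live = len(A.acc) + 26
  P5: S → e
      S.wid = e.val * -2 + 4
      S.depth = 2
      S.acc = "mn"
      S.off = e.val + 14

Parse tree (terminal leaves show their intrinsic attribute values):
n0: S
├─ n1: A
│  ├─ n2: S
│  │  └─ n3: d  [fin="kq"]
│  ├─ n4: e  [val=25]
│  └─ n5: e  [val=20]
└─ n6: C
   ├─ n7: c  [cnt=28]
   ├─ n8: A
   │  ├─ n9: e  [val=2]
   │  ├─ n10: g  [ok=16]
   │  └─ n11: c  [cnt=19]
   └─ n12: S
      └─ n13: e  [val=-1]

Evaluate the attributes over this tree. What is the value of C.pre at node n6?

1. n1.acc = "vz"  ["vz"]
2. n1.hot = "py"  ["py"]
3. n3.fin = "kq"  [terminal]
4. n2.wid = 0  [len(d.fin) - 2]
5. n2.depth = 8  [len(d.fin) + 6]
6. n2.acc = "kqy"  [d.fin ++ "y"]
7. n2.off = 12  [len(d.fin) + 10]
8. n4.val = 25  [terminal]
9. n5.val = 20  [terminal]
10. n1.live = -6  [e₁.val - 26]
11. n6.key = true  [A.live > -7]
12. n6.tag = -3  [A.live + 3]
13. n7.cnt = 28  [terminal]
14. n8.acc = "un"  ["un"]
15. n8.hot = "mk"  ["mk"]
16. n9.val = 2  [terminal]
17. n10.ok = 16  [terminal]
18. n11.cnt = 19  [terminal]
19. n8.live = 28  [len(A.acc) + 26]
20. n13.val = -1  [terminal]
21. n12.wid = 6  [e.val * -2 + 4]
22. n12.depth = 2  [2]
23. n12.acc = "mn"  ["mn"]
24. n12.off = 13  [e.val + 14]
25. n6.pre = true  [C.tag > -4]
26. n0.wid = 22  [22]
27. n0.depth = 9  [A.live * 2 + 21]
28. n0.acc = "vq"  ["vq"]
29. n0.off = 2  [A.live + 8]

true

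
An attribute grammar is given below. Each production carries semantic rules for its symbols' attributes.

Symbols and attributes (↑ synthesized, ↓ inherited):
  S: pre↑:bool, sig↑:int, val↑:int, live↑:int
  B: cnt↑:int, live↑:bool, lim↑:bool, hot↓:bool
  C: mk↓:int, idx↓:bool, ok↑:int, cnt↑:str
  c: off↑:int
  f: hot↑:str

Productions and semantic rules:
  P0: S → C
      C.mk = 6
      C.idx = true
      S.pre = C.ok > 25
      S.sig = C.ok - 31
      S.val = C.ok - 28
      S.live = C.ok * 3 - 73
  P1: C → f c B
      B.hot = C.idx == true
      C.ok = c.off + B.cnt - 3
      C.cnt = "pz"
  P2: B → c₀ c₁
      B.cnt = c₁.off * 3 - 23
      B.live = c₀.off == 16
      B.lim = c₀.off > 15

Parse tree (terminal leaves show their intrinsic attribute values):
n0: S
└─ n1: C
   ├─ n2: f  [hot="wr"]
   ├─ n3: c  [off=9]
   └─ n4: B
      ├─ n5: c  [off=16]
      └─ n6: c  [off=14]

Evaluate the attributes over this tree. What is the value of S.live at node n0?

2

1. n1.mk = 6  [6]
2. n1.idx = true  [true]
3. n2.hot = "wr"  [terminal]
4. n3.off = 9  [terminal]
5. n4.hot = true  [C.idx == true]
6. n5.off = 16  [terminal]
7. n6.off = 14  [terminal]
8. n4.cnt = 19  [c₁.off * 3 - 23]
9. n4.live = true  [c₀.off == 16]
10. n4.lim = true  [c₀.off > 15]
11. n1.ok = 25  [c.off + B.cnt - 3]
12. n1.cnt = "pz"  ["pz"]
13. n0.pre = false  [C.ok > 25]
14. n0.sig = -6  [C.ok - 31]
15. n0.val = -3  [C.ok - 28]
16. n0.live = 2  [C.ok * 3 - 73]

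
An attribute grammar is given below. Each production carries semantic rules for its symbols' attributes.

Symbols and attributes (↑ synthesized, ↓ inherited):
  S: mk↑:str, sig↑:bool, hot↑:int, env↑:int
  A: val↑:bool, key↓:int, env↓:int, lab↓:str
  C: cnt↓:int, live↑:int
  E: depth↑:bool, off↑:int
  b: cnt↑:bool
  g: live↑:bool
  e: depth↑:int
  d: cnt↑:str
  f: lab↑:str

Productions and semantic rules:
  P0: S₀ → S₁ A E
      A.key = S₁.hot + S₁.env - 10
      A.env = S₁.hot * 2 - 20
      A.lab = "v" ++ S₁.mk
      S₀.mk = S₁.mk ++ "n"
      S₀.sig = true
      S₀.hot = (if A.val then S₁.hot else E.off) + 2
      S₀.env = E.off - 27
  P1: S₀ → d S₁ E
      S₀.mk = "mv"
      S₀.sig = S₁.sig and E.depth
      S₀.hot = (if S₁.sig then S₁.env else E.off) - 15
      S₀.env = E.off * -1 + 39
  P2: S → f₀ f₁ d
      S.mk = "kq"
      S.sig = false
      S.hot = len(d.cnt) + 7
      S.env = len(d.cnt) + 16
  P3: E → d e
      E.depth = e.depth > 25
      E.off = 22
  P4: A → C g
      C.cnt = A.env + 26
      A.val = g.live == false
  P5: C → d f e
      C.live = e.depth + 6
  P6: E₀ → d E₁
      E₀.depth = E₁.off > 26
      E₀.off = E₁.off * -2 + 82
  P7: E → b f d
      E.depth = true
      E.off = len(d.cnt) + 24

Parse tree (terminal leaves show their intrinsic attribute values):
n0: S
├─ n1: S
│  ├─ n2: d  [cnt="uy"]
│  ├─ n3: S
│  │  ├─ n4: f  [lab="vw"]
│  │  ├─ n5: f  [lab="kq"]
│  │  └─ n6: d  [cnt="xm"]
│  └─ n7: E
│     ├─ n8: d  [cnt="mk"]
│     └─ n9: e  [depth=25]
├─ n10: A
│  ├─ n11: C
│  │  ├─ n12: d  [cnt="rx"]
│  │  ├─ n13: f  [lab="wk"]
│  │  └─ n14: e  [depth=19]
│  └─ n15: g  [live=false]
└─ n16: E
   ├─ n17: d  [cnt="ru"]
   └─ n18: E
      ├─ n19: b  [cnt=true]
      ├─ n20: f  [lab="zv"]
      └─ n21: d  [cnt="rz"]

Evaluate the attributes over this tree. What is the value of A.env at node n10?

1. n2.cnt = "uy"  [terminal]
2. n4.lab = "vw"  [terminal]
3. n5.lab = "kq"  [terminal]
4. n6.cnt = "xm"  [terminal]
5. n3.mk = "kq"  ["kq"]
6. n3.sig = false  [false]
7. n3.hot = 9  [len(d.cnt) + 7]
8. n3.env = 18  [len(d.cnt) + 16]
9. n8.cnt = "mk"  [terminal]
10. n9.depth = 25  [terminal]
11. n7.depth = false  [e.depth > 25]
12. n7.off = 22  [22]
13. n1.mk = "mv"  ["mv"]
14. n1.sig = false  [S₁.sig and E.depth]
15. n1.hot = 7  [(if S₁.sig then S₁.env else E.off) - 15]
16. n1.env = 17  [E.off * -1 + 39]
17. n10.key = 14  [S₁.hot + S₁.env - 10]
18. n10.env = -6  [S₁.hot * 2 - 20]
19. n10.lab = "vmv"  ["v" ++ S₁.mk]
20. n11.cnt = 20  [A.env + 26]
21. n12.cnt = "rx"  [terminal]
22. n13.lab = "wk"  [terminal]
23. n14.depth = 19  [terminal]
24. n11.live = 25  [e.depth + 6]
25. n15.live = false  [terminal]
26. n10.val = true  [g.live == false]
27. n17.cnt = "ru"  [terminal]
28. n19.cnt = true  [terminal]
29. n20.lab = "zv"  [terminal]
30. n21.cnt = "rz"  [terminal]
31. n18.depth = true  [true]
32. n18.off = 26  [len(d.cnt) + 24]
33. n16.depth = false  [E₁.off > 26]
34. n16.off = 30  [E₁.off * -2 + 82]
35. n0.mk = "mvn"  [S₁.mk ++ "n"]
36. n0.sig = true  [true]
37. n0.hot = 9  [(if A.val then S₁.hot else E.off) + 2]
38. n0.env = 3  [E.off - 27]

-6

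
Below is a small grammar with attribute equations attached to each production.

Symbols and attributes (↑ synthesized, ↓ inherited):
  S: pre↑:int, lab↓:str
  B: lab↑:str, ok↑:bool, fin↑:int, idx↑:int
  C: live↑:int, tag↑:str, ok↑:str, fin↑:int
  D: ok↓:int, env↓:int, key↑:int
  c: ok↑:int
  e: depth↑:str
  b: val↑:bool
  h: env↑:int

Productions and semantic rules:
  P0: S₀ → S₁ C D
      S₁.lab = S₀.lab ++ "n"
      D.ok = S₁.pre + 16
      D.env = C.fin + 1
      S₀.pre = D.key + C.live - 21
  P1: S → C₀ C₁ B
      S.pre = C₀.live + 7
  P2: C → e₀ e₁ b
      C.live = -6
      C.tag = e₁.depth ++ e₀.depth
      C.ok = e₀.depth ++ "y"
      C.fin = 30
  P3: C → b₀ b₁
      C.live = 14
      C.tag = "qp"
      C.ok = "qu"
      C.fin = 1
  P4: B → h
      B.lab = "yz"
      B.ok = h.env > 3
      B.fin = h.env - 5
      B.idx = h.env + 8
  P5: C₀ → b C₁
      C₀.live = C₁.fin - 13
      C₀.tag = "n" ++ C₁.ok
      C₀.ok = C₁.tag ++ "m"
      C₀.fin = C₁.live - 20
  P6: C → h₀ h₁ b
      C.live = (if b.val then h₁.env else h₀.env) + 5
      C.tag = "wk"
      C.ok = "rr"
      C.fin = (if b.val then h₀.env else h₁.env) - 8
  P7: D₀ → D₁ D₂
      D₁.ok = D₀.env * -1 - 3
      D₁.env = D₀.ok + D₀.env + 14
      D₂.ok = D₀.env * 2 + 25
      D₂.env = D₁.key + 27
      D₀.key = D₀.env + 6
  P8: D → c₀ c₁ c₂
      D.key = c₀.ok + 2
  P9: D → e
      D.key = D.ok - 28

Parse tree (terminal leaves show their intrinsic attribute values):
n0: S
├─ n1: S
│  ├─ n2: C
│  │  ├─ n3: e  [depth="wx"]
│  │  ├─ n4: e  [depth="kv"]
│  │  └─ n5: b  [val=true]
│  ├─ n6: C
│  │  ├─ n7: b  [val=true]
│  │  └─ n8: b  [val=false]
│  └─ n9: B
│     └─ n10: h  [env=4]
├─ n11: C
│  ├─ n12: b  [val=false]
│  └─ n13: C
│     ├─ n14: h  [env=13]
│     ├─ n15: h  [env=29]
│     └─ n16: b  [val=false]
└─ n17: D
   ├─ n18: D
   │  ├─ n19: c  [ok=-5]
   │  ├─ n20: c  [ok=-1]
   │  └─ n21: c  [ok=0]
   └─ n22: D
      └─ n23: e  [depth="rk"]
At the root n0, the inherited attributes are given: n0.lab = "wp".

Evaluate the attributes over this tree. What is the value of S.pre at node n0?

1. n0.lab = "wp"  [given at root]
2. n1.lab = "wpn"  [S₀.lab ++ "n"]
3. n3.depth = "wx"  [terminal]
4. n4.depth = "kv"  [terminal]
5. n5.val = true  [terminal]
6. n2.live = -6  [-6]
7. n2.tag = "kvwx"  [e₁.depth ++ e₀.depth]
8. n2.ok = "wxy"  [e₀.depth ++ "y"]
9. n2.fin = 30  [30]
10. n7.val = true  [terminal]
11. n8.val = false  [terminal]
12. n6.live = 14  [14]
13. n6.tag = "qp"  ["qp"]
14. n6.ok = "qu"  ["qu"]
15. n6.fin = 1  [1]
16. n10.env = 4  [terminal]
17. n9.lab = "yz"  ["yz"]
18. n9.ok = true  [h.env > 3]
19. n9.fin = -1  [h.env - 5]
20. n9.idx = 12  [h.env + 8]
21. n1.pre = 1  [C₀.live + 7]
22. n12.val = false  [terminal]
23. n14.env = 13  [terminal]
24. n15.env = 29  [terminal]
25. n16.val = false  [terminal]
26. n13.live = 18  [(if b.val then h₁.env else h₀.env) + 5]
27. n13.tag = "wk"  ["wk"]
28. n13.ok = "rr"  ["rr"]
29. n13.fin = 21  [(if b.val then h₀.env else h₁.env) - 8]
30. n11.live = 8  [C₁.fin - 13]
31. n11.tag = "nrr"  ["n" ++ C₁.ok]
32. n11.ok = "wkm"  [C₁.tag ++ "m"]
33. n11.fin = -2  [C₁.live - 20]
34. n17.ok = 17  [S₁.pre + 16]
35. n17.env = -1  [C.fin + 1]
36. n18.ok = -2  [D₀.env * -1 - 3]
37. n18.env = 30  [D₀.ok + D₀.env + 14]
38. n19.ok = -5  [terminal]
39. n20.ok = -1  [terminal]
40. n21.ok = 0  [terminal]
41. n18.key = -3  [c₀.ok + 2]
42. n22.ok = 23  [D₀.env * 2 + 25]
43. n22.env = 24  [D₁.key + 27]
44. n23.depth = "rk"  [terminal]
45. n22.key = -5  [D.ok - 28]
46. n17.key = 5  [D₀.env + 6]
47. n0.pre = -8  [D.key + C.live - 21]

-8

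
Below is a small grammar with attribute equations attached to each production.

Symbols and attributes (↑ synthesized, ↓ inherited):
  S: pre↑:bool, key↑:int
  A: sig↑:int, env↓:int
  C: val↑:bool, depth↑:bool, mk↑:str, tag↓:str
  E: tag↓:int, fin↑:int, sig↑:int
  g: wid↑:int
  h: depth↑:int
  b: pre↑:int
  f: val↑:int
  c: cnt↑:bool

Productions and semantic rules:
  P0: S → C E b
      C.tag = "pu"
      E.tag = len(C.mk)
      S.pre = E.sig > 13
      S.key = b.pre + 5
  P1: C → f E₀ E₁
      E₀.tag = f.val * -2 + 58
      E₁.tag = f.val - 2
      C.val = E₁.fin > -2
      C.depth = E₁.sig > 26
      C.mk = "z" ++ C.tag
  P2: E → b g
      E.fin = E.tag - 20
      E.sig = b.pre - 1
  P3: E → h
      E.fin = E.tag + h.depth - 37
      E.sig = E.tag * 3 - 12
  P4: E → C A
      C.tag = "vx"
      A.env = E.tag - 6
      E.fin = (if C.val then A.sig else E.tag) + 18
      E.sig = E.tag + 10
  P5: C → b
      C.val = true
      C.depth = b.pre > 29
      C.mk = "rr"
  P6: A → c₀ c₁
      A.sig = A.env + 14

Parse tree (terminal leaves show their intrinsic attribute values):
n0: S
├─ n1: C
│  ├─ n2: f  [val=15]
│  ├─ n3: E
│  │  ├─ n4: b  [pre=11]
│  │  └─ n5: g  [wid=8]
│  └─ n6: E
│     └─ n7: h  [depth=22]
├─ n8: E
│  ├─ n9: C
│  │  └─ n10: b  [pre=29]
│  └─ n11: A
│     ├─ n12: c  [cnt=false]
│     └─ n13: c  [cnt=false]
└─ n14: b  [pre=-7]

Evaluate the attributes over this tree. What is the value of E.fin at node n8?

1. n1.tag = "pu"  ["pu"]
2. n2.val = 15  [terminal]
3. n3.tag = 28  [f.val * -2 + 58]
4. n4.pre = 11  [terminal]
5. n5.wid = 8  [terminal]
6. n3.fin = 8  [E.tag - 20]
7. n3.sig = 10  [b.pre - 1]
8. n6.tag = 13  [f.val - 2]
9. n7.depth = 22  [terminal]
10. n6.fin = -2  [E.tag + h.depth - 37]
11. n6.sig = 27  [E.tag * 3 - 12]
12. n1.val = false  [E₁.fin > -2]
13. n1.depth = true  [E₁.sig > 26]
14. n1.mk = "zpu"  ["z" ++ C.tag]
15. n8.tag = 3  [len(C.mk)]
16. n9.tag = "vx"  ["vx"]
17. n10.pre = 29  [terminal]
18. n9.val = true  [true]
19. n9.depth = false  [b.pre > 29]
20. n9.mk = "rr"  ["rr"]
21. n11.env = -3  [E.tag - 6]
22. n12.cnt = false  [terminal]
23. n13.cnt = false  [terminal]
24. n11.sig = 11  [A.env + 14]
25. n8.fin = 29  [(if C.val then A.sig else E.tag) + 18]
26. n8.sig = 13  [E.tag + 10]
27. n14.pre = -7  [terminal]
28. n0.pre = false  [E.sig > 13]
29. n0.key = -2  [b.pre + 5]

29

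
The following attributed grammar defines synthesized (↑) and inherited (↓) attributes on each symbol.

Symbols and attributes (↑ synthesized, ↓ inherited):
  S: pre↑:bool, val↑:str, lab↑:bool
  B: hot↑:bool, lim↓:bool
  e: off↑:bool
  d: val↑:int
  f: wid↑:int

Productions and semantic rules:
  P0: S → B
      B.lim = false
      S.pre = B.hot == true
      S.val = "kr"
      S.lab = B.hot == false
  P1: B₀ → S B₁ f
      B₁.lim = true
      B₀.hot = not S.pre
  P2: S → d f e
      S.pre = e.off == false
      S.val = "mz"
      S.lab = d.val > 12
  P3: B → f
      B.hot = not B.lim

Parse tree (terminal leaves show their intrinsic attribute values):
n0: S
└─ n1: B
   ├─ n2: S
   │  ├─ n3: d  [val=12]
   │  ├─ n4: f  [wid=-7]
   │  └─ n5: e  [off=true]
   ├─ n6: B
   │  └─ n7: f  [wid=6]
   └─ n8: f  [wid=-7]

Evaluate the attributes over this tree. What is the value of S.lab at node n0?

false

1. n1.lim = false  [false]
2. n3.val = 12  [terminal]
3. n4.wid = -7  [terminal]
4. n5.off = true  [terminal]
5. n2.pre = false  [e.off == false]
6. n2.val = "mz"  ["mz"]
7. n2.lab = false  [d.val > 12]
8. n6.lim = true  [true]
9. n7.wid = 6  [terminal]
10. n6.hot = false  [not B.lim]
11. n8.wid = -7  [terminal]
12. n1.hot = true  [not S.pre]
13. n0.pre = true  [B.hot == true]
14. n0.val = "kr"  ["kr"]
15. n0.lab = false  [B.hot == false]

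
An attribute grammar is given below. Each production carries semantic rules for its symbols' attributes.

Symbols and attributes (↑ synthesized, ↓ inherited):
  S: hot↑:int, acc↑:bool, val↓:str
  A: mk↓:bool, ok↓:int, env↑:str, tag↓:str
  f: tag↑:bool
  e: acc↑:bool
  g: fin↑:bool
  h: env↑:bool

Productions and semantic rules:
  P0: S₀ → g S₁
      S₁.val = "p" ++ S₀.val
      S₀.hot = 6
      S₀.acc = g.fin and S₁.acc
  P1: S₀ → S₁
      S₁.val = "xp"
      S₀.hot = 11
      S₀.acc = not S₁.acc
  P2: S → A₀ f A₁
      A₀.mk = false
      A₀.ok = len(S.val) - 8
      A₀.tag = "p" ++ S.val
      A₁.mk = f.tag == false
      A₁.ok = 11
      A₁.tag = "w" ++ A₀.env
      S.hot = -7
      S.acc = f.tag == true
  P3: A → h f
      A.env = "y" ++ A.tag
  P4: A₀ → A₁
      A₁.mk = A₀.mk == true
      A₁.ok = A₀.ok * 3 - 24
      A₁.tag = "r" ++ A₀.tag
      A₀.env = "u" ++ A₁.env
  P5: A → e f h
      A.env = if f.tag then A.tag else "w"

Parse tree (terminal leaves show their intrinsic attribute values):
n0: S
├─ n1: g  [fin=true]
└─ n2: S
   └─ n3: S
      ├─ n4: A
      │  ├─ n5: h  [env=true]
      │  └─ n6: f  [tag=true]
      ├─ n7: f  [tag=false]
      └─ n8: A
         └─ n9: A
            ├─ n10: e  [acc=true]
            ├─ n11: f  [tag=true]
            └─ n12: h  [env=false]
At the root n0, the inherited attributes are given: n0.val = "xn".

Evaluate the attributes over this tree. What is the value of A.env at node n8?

1. n0.val = "xn"  [given at root]
2. n1.fin = true  [terminal]
3. n2.val = "pxn"  ["p" ++ S₀.val]
4. n3.val = "xp"  ["xp"]
5. n4.mk = false  [false]
6. n4.ok = -6  [len(S.val) - 8]
7. n4.tag = "pxp"  ["p" ++ S.val]
8. n5.env = true  [terminal]
9. n6.tag = true  [terminal]
10. n4.env = "ypxp"  ["y" ++ A.tag]
11. n7.tag = false  [terminal]
12. n8.mk = true  [f.tag == false]
13. n8.ok = 11  [11]
14. n8.tag = "wypxp"  ["w" ++ A₀.env]
15. n9.mk = true  [A₀.mk == true]
16. n9.ok = 9  [A₀.ok * 3 - 24]
17. n9.tag = "rwypxp"  ["r" ++ A₀.tag]
18. n10.acc = true  [terminal]
19. n11.tag = true  [terminal]
20. n12.env = false  [terminal]
21. n9.env = "rwypxp"  [if f.tag then A.tag else "w"]
22. n8.env = "urwypxp"  ["u" ++ A₁.env]
23. n3.hot = -7  [-7]
24. n3.acc = false  [f.tag == true]
25. n2.hot = 11  [11]
26. n2.acc = true  [not S₁.acc]
27. n0.hot = 6  [6]
28. n0.acc = true  [g.fin and S₁.acc]

"urwypxp"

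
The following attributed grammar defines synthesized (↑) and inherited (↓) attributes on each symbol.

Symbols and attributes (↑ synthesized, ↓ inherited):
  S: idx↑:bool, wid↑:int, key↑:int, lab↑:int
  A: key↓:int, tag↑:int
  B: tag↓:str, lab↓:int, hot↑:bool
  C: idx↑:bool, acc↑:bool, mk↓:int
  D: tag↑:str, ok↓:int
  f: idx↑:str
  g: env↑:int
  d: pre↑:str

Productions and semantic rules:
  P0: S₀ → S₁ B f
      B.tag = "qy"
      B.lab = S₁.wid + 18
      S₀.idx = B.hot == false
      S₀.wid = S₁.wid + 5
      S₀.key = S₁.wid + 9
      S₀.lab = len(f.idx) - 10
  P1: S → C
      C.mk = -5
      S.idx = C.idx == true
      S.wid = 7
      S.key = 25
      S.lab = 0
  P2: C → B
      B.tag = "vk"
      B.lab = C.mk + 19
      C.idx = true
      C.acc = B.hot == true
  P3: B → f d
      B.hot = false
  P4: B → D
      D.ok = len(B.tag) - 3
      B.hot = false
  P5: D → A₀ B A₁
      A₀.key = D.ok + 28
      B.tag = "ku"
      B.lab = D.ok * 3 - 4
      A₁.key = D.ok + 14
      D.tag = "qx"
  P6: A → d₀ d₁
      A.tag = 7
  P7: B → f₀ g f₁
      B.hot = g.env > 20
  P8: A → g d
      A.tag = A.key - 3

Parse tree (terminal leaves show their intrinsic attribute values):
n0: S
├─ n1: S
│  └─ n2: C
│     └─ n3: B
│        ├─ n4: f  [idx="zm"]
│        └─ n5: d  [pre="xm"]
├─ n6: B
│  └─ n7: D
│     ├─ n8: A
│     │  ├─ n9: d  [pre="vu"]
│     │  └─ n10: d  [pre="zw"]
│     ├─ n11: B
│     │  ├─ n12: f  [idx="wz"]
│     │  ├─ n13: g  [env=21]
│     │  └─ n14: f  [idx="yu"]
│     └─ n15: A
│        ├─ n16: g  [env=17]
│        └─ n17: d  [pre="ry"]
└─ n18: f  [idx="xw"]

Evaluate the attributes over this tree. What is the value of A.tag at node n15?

1. n2.mk = -5  [-5]
2. n3.tag = "vk"  ["vk"]
3. n3.lab = 14  [C.mk + 19]
4. n4.idx = "zm"  [terminal]
5. n5.pre = "xm"  [terminal]
6. n3.hot = false  [false]
7. n2.idx = true  [true]
8. n2.acc = false  [B.hot == true]
9. n1.idx = true  [C.idx == true]
10. n1.wid = 7  [7]
11. n1.key = 25  [25]
12. n1.lab = 0  [0]
13. n6.tag = "qy"  ["qy"]
14. n6.lab = 25  [S₁.wid + 18]
15. n7.ok = -1  [len(B.tag) - 3]
16. n8.key = 27  [D.ok + 28]
17. n9.pre = "vu"  [terminal]
18. n10.pre = "zw"  [terminal]
19. n8.tag = 7  [7]
20. n11.tag = "ku"  ["ku"]
21. n11.lab = -7  [D.ok * 3 - 4]
22. n12.idx = "wz"  [terminal]
23. n13.env = 21  [terminal]
24. n14.idx = "yu"  [terminal]
25. n11.hot = true  [g.env > 20]
26. n15.key = 13  [D.ok + 14]
27. n16.env = 17  [terminal]
28. n17.pre = "ry"  [terminal]
29. n15.tag = 10  [A.key - 3]
30. n7.tag = "qx"  ["qx"]
31. n6.hot = false  [false]
32. n18.idx = "xw"  [terminal]
33. n0.idx = true  [B.hot == false]
34. n0.wid = 12  [S₁.wid + 5]
35. n0.key = 16  [S₁.wid + 9]
36. n0.lab = -8  [len(f.idx) - 10]

10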